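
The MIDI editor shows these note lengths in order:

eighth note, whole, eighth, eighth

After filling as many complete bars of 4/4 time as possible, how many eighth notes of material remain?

One bar of 4/4 = 8 eighth notes.
Each duration in eighth notes: eighth note = 1; whole = 8; eighth = 1; eighth = 1.
Sum: 1 + 8 + 1 + 1 = 11.
11 ÷ 8 = 1 complete bar with 3 eighth notes remaining.

3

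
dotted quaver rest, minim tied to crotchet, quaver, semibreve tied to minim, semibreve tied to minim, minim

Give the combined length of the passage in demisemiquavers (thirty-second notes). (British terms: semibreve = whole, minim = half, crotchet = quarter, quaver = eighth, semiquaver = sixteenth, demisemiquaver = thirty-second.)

146

Express everything in thirty-second notes: dotted quaver rest = 6; minim tied to crotchet (minim + crotchet) = 24; quaver = 4; semibreve tied to minim (semibreve + minim) = 48; semibreve tied to minim (semibreve + minim) = 48; minim = 16.
Total: 6 + 24 + 4 + 48 + 48 + 16 = 146 thirty-second notes.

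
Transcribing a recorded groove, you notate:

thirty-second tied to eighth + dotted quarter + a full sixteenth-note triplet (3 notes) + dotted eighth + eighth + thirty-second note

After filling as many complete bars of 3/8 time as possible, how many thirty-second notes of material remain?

One bar of 3/8 = 12 thirty-second notes.
Convert each value to thirty-second notes: thirty-second tied to eighth (thirty-second + eighth) = 5; dotted quarter = 12; a full sixteenth-note triplet (3 notes) (three triplet sixteenths span one eighth) = 4; dotted eighth = 6; eighth = 4; thirty-second note = 1.
Sum: 5 + 12 + 4 + 6 + 4 + 1 = 32.
32 ÷ 12 = 2 complete bars with 8 thirty-second notes remaining.

8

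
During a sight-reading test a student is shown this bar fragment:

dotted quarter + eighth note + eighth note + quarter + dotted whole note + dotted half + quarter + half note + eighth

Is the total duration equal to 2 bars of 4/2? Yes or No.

Yes

One bar of 4/2 = 16 eighth notes, so 2 bars = 32.
Convert each value to eighth notes: dotted quarter = 3; eighth note = 1; eighth note = 1; quarter = 2; dotted whole note = 12; dotted half = 6; quarter = 2; half note = 4; eighth = 1.
Adding: 3 + 1 + 1 + 2 + 12 + 6 + 2 + 4 + 1 = 32.
32 equals 32, so the answer is Yes.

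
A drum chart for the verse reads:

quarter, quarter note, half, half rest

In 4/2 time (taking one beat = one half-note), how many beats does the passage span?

3

One half-note beat = 2 quarter notes.
Convert each value to quarter notes: quarter = 1; quarter note = 1; half = 2; half rest = 2.
Altogether 1 + 1 + 2 + 2 = 6.
6 ÷ 2 = 3 beats.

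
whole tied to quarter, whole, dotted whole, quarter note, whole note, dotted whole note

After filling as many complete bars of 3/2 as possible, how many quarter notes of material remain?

2

One bar of 3/2 = 6 quarter notes.
In quarter notes: whole tied to quarter (whole + quarter) = 5; whole = 4; dotted whole = 6; quarter note = 1; whole note = 4; dotted whole note = 6.
Total: 5 + 4 + 6 + 1 + 4 + 6 = 26.
26 ÷ 6 = 4 complete bars with 2 quarter notes remaining.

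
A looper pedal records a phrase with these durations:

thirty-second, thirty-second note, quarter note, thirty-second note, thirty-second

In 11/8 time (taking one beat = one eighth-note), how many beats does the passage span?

3

One eighth-note beat = 4 thirty-second notes.
In thirty-second notes: thirty-second = 1; thirty-second note = 1; quarter note = 8; thirty-second note = 1; thirty-second = 1.
Altogether 1 + 1 + 8 + 1 + 1 = 12.
12 ÷ 4 = 3 beats.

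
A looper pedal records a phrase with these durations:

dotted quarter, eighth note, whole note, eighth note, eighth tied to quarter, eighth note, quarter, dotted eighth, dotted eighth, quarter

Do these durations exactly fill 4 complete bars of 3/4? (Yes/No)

One bar of 3/4 = 12 sixteenth notes, so 4 bars = 48.
Each duration in sixteenth notes: dotted quarter = 6; eighth note = 2; whole note = 16; eighth note = 2; eighth tied to quarter (eighth + quarter) = 6; eighth note = 2; quarter = 4; dotted eighth = 3; dotted eighth = 3; quarter = 4.
Total: 6 + 2 + 16 + 2 + 6 + 2 + 4 + 3 + 3 + 4 = 48.
48 equals 48, so the answer is Yes.

Yes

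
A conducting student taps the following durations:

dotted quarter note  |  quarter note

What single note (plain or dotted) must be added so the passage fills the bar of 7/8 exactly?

The bar of 7/8 = 7 eighth notes.
Working in eighth notes: dotted quarter note = 3; quarter note = 2.
Altogether 3 + 2 = 5.
Remaining: 7 − 5 = 2 eighth notes, which is a quarter note.

quarter note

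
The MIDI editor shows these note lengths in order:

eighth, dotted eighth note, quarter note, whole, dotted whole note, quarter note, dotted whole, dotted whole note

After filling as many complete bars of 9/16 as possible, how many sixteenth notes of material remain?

One bar of 9/16 = 9 sixteenth notes.
Convert each value to sixteenth notes: eighth = 2; dotted eighth note = 3; quarter note = 4; whole = 16; dotted whole note = 24; quarter note = 4; dotted whole = 24; dotted whole note = 24.
Altogether 2 + 3 + 4 + 16 + 24 + 4 + 24 + 24 = 101.
101 ÷ 9 = 11 complete bars with 2 sixteenth notes remaining.

2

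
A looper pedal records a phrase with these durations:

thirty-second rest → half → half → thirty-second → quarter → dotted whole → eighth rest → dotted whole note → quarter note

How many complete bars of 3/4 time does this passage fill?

One bar of 3/4 = 24 thirty-second notes.
Convert each value to thirty-second notes: thirty-second rest = 1; half = 16; half = 16; thirty-second = 1; quarter = 8; dotted whole = 48; eighth rest = 4; dotted whole note = 48; quarter note = 8.
Sum: 1 + 16 + 16 + 1 + 8 + 48 + 4 + 48 + 8 = 150.
150 ÷ 24 = 6 complete bars with 6 left over.

6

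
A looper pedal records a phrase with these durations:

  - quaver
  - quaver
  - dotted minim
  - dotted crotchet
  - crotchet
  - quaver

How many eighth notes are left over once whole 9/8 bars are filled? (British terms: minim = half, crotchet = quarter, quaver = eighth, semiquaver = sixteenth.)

5

One bar of 9/8 = 9 eighth notes.
Each duration in eighth notes: quaver = 1; quaver = 1; dotted minim = 6; dotted crotchet = 3; crotchet = 2; quaver = 1.
Total: 1 + 1 + 6 + 3 + 2 + 1 = 14.
14 ÷ 9 = 1 complete bar with 5 eighth notes remaining.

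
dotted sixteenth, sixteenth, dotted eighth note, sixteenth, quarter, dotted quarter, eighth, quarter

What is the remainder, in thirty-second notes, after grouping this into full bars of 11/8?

One bar of 11/8 = 44 thirty-second notes.
In thirty-second notes: dotted sixteenth = 3; sixteenth = 2; dotted eighth note = 6; sixteenth = 2; quarter = 8; dotted quarter = 12; eighth = 4; quarter = 8.
Total: 3 + 2 + 6 + 2 + 8 + 12 + 4 + 8 = 45.
45 ÷ 44 = 1 complete bar with 1 thirty-second note remaining.

1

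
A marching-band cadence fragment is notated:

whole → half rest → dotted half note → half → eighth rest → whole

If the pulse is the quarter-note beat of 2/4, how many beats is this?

15.5

One quarter-note beat = 2 eighth notes.
Express everything in eighth notes: whole = 8; half rest = 4; dotted half note = 6; half = 4; eighth rest = 1; whole = 8.
Adding: 8 + 4 + 6 + 4 + 1 + 8 = 31.
31 ÷ 2 = 15.5 beats.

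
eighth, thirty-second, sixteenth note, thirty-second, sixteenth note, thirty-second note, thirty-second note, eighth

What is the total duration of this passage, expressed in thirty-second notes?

Working in thirty-second notes: eighth = 4; thirty-second = 1; sixteenth note = 2; thirty-second = 1; sixteenth note = 2; thirty-second note = 1; thirty-second note = 1; eighth = 4.
Sum: 4 + 1 + 2 + 1 + 2 + 1 + 1 + 4 = 16 thirty-second notes.

16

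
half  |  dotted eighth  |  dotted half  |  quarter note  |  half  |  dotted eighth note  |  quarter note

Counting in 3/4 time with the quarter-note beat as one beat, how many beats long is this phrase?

One quarter-note beat = 4 sixteenth notes.
In sixteenth notes: half = 8; dotted eighth = 3; dotted half = 12; quarter note = 4; half = 8; dotted eighth note = 3; quarter note = 4.
Sum: 8 + 3 + 12 + 4 + 8 + 3 + 4 = 42.
42 ÷ 4 = 10.5 beats.

10.5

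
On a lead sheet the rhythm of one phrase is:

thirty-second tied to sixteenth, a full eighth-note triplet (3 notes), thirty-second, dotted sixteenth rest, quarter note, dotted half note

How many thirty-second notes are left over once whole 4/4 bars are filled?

One bar of 4/4 = 32 thirty-second notes.
Express everything in thirty-second notes: thirty-second tied to sixteenth (thirty-second + sixteenth) = 3; a full eighth-note triplet (3 notes) (three triplet eighths span one quarter) = 8; thirty-second = 1; dotted sixteenth rest = 3; quarter note = 8; dotted half note = 24.
Total: 3 + 8 + 1 + 3 + 8 + 24 = 47.
47 ÷ 32 = 1 complete bar with 15 thirty-second notes remaining.

15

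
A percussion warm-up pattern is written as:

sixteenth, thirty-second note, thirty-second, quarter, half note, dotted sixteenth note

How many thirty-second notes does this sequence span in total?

Express everything in thirty-second notes: sixteenth = 2; thirty-second note = 1; thirty-second = 1; quarter = 8; half note = 16; dotted sixteenth note = 3.
Adding: 2 + 1 + 1 + 8 + 16 + 3 = 31 thirty-second notes.

31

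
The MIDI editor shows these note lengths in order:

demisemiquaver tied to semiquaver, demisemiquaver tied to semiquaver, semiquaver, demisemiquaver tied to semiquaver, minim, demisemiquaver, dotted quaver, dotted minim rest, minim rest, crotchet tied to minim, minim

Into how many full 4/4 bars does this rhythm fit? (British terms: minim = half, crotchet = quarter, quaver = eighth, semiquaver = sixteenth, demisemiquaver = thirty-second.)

3

One bar of 4/4 = 32 thirty-second notes.
Working in thirty-second notes: demisemiquaver tied to semiquaver (demisemiquaver + semiquaver) = 3; demisemiquaver tied to semiquaver (demisemiquaver + semiquaver) = 3; semiquaver = 2; demisemiquaver tied to semiquaver (demisemiquaver + semiquaver) = 3; minim = 16; demisemiquaver = 1; dotted quaver = 6; dotted minim rest = 24; minim rest = 16; crotchet tied to minim (crotchet + minim) = 24; minim = 16.
Adding: 3 + 3 + 2 + 3 + 16 + 1 + 6 + 24 + 16 + 24 + 16 = 114.
114 ÷ 32 = 3 complete bars with 18 left over.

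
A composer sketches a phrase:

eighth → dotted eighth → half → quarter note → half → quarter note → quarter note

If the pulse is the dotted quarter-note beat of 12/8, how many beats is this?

One dotted quarter-note beat = 6 sixteenth notes.
Working in sixteenth notes: eighth = 2; dotted eighth = 3; half = 8; quarter note = 4; half = 8; quarter note = 4; quarter note = 4.
Altogether 2 + 3 + 8 + 4 + 8 + 4 + 4 = 33.
33 ÷ 6 = 5.5 beats.

5.5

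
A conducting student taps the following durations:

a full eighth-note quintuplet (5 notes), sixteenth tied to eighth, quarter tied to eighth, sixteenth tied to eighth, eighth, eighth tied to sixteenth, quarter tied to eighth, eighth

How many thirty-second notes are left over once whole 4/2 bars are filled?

One bar of 4/2 = 32 sixteenth notes.
In sixteenth notes: a full eighth-note quintuplet (5 notes) (five quintuplet eighths span one half) = 8; sixteenth tied to eighth (sixteenth + eighth) = 3; quarter tied to eighth (quarter + eighth) = 6; sixteenth tied to eighth (sixteenth + eighth) = 3; eighth = 2; eighth tied to sixteenth (eighth + sixteenth) = 3; quarter tied to eighth (quarter + eighth) = 6; eighth = 2.
Altogether 8 + 3 + 6 + 3 + 2 + 3 + 6 + 2 = 33.
33 ÷ 32 = 1 complete bar with 1 sixteenth note remaining = 2 thirty-second notes.

2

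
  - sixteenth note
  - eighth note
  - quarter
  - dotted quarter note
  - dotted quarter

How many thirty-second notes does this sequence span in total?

Each duration in thirty-second notes: sixteenth note = 2; eighth note = 4; quarter = 8; dotted quarter note = 12; dotted quarter = 12.
Total: 2 + 4 + 8 + 12 + 12 = 38 thirty-second notes.

38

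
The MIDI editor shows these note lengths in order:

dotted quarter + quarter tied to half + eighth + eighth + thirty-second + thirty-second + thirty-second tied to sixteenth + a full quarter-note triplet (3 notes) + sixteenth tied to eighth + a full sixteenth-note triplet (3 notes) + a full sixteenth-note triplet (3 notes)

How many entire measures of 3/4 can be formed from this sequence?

3

One bar of 3/4 = 24 thirty-second notes.
Working in thirty-second notes: dotted quarter = 12; quarter tied to half (quarter + half) = 24; eighth = 4; eighth = 4; thirty-second = 1; thirty-second = 1; thirty-second tied to sixteenth (thirty-second + sixteenth) = 3; a full quarter-note triplet (3 notes) (three triplet quarters span one half) = 16; sixteenth tied to eighth (sixteenth + eighth) = 6; a full sixteenth-note triplet (3 notes) (three triplet sixteenths span one eighth) = 4; a full sixteenth-note triplet (3 notes) (three triplet sixteenths span one eighth) = 4.
Adding: 12 + 24 + 4 + 4 + 1 + 1 + 3 + 16 + 6 + 4 + 4 = 79.
79 ÷ 24 = 3 complete bars with 7 left over.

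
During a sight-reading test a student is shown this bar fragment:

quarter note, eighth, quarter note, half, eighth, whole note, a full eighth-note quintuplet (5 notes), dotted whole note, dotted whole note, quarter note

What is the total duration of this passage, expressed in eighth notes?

Convert each value to eighth notes: quarter note = 2; eighth = 1; quarter note = 2; half = 4; eighth = 1; whole note = 8; a full eighth-note quintuplet (5 notes) (five quintuplet eighths span one half) = 4; dotted whole note = 12; dotted whole note = 12; quarter note = 2.
Adding: 2 + 1 + 2 + 4 + 1 + 8 + 4 + 12 + 12 + 2 = 48 eighth notes.

48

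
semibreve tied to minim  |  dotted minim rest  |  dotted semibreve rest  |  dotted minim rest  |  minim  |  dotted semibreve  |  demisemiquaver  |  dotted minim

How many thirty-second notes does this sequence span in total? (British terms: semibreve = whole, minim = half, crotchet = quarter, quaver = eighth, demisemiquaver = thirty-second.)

In thirty-second notes: semibreve tied to minim (semibreve + minim) = 48; dotted minim rest = 24; dotted semibreve rest = 48; dotted minim rest = 24; minim = 16; dotted semibreve = 48; demisemiquaver = 1; dotted minim = 24.
Sum: 48 + 24 + 48 + 24 + 16 + 48 + 1 + 24 = 233 thirty-second notes.

233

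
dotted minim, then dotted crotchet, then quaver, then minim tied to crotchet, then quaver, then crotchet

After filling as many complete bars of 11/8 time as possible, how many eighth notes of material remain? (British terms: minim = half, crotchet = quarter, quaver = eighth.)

One bar of 11/8 = 11 eighth notes.
Working in eighth notes: dotted minim = 6; dotted crotchet = 3; quaver = 1; minim tied to crotchet (minim + crotchet) = 6; quaver = 1; crotchet = 2.
Adding: 6 + 3 + 1 + 6 + 1 + 2 = 19.
19 ÷ 11 = 1 complete bar with 8 eighth notes remaining.

8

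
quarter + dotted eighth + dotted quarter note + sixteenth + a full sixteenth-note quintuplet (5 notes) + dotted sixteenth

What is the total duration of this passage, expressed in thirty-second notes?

39

Working in thirty-second notes: quarter = 8; dotted eighth = 6; dotted quarter note = 12; sixteenth = 2; a full sixteenth-note quintuplet (5 notes) (five quintuplet sixteenths span one quarter) = 8; dotted sixteenth = 3.
Altogether 8 + 6 + 12 + 2 + 8 + 3 = 39 thirty-second notes.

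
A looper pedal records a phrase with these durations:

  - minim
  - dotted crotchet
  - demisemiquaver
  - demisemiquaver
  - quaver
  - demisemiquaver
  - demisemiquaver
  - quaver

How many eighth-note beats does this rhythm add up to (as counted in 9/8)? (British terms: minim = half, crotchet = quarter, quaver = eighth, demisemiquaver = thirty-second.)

One eighth-note beat = 4 thirty-second notes.
Each duration in thirty-second notes: minim = 16; dotted crotchet = 12; demisemiquaver = 1; demisemiquaver = 1; quaver = 4; demisemiquaver = 1; demisemiquaver = 1; quaver = 4.
Sum: 16 + 12 + 1 + 1 + 4 + 1 + 1 + 4 = 40.
40 ÷ 4 = 10 beats.

10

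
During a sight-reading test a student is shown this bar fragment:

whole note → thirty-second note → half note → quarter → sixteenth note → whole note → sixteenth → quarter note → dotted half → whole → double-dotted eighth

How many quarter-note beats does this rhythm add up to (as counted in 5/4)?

One quarter-note beat = 8 thirty-second notes.
Working in thirty-second notes: whole note = 32; thirty-second note = 1; half note = 16; quarter = 8; sixteenth note = 2; whole note = 32; sixteenth = 2; quarter note = 8; dotted half = 24; whole = 32; double-dotted eighth = 7.
Adding: 32 + 1 + 16 + 8 + 2 + 32 + 2 + 8 + 24 + 32 + 7 = 164.
164 ÷ 8 = 20.5 beats.

20.5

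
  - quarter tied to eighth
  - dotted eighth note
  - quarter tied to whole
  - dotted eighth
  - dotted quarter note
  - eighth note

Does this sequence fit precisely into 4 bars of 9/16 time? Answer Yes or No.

One bar of 9/16 = 9 sixteenth notes, so 4 bars = 36.
Working in sixteenth notes: quarter tied to eighth (quarter + eighth) = 6; dotted eighth note = 3; quarter tied to whole (quarter + whole) = 20; dotted eighth = 3; dotted quarter note = 6; eighth note = 2.
Adding: 6 + 3 + 20 + 3 + 6 + 2 = 40.
40 exceeds 36, so the answer is No.

No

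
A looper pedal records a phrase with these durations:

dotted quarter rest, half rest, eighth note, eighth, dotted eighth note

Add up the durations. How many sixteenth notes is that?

Express everything in sixteenth notes: dotted quarter rest = 6; half rest = 8; eighth note = 2; eighth = 2; dotted eighth note = 3.
Adding: 6 + 8 + 2 + 2 + 3 = 21 sixteenth notes.

21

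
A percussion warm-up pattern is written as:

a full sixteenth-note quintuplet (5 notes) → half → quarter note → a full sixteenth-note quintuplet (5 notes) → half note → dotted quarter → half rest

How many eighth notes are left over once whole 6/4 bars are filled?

One bar of 6/4 = 12 eighth notes.
Convert each value to eighth notes: a full sixteenth-note quintuplet (5 notes) (five quintuplet sixteenths span one quarter) = 2; half = 4; quarter note = 2; a full sixteenth-note quintuplet (5 notes) (five quintuplet sixteenths span one quarter) = 2; half note = 4; dotted quarter = 3; half rest = 4.
Altogether 2 + 4 + 2 + 2 + 4 + 3 + 4 = 21.
21 ÷ 12 = 1 complete bar with 9 eighth notes remaining.

9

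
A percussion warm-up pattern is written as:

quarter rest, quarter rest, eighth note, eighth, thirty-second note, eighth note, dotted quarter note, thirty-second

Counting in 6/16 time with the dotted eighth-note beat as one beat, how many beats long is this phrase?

One dotted eighth-note beat = 6 thirty-second notes.
Convert each value to thirty-second notes: quarter rest = 8; quarter rest = 8; eighth note = 4; eighth = 4; thirty-second note = 1; eighth note = 4; dotted quarter note = 12; thirty-second = 1.
Altogether 8 + 8 + 4 + 4 + 1 + 4 + 12 + 1 = 42.
42 ÷ 6 = 7 beats.

7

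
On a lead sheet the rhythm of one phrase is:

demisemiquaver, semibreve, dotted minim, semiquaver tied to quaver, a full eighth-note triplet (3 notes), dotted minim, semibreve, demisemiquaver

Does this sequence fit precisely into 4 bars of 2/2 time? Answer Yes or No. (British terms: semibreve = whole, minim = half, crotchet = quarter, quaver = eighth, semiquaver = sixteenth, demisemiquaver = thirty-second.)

One bar of 2/2 = 32 thirty-second notes, so 4 bars = 128.
In thirty-second notes: demisemiquaver = 1; semibreve = 32; dotted minim = 24; semiquaver tied to quaver (semiquaver + quaver) = 6; a full eighth-note triplet (3 notes) (three triplet eighths span one quarter) = 8; dotted minim = 24; semibreve = 32; demisemiquaver = 1.
Altogether 1 + 32 + 24 + 6 + 8 + 24 + 32 + 1 = 128.
128 equals 128, so the answer is Yes.

Yes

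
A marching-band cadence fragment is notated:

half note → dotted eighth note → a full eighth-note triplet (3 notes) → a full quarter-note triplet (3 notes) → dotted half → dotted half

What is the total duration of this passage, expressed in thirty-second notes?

In thirty-second notes: half note = 16; dotted eighth note = 6; a full eighth-note triplet (3 notes) (three triplet eighths span one quarter) = 8; a full quarter-note triplet (3 notes) (three triplet quarters span one half) = 16; dotted half = 24; dotted half = 24.
Adding: 16 + 6 + 8 + 16 + 24 + 24 = 94 thirty-second notes.

94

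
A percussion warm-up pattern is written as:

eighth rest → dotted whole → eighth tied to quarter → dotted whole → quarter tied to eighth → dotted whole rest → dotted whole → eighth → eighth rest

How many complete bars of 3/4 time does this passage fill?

One bar of 3/4 = 6 eighth notes.
Each duration in eighth notes: eighth rest = 1; dotted whole = 12; eighth tied to quarter (eighth + quarter) = 3; dotted whole = 12; quarter tied to eighth (quarter + eighth) = 3; dotted whole rest = 12; dotted whole = 12; eighth = 1; eighth rest = 1.
Sum: 1 + 12 + 3 + 12 + 3 + 12 + 12 + 1 + 1 = 57.
57 ÷ 6 = 9 complete bars with 3 left over.

9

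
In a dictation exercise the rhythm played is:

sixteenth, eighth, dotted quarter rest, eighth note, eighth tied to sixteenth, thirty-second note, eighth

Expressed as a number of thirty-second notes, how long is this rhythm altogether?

33

Convert each value to thirty-second notes: sixteenth = 2; eighth = 4; dotted quarter rest = 12; eighth note = 4; eighth tied to sixteenth (eighth + sixteenth) = 6; thirty-second note = 1; eighth = 4.
Altogether 2 + 4 + 12 + 4 + 6 + 1 + 4 = 33 thirty-second notes.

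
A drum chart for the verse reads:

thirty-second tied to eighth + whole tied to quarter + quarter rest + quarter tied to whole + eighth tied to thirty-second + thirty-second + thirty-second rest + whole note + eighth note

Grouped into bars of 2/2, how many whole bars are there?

4

One bar of 2/2 = 32 thirty-second notes.
In thirty-second notes: thirty-second tied to eighth (thirty-second + eighth) = 5; whole tied to quarter (whole + quarter) = 40; quarter rest = 8; quarter tied to whole (quarter + whole) = 40; eighth tied to thirty-second (eighth + thirty-second) = 5; thirty-second = 1; thirty-second rest = 1; whole note = 32; eighth note = 4.
Total: 5 + 40 + 8 + 40 + 5 + 1 + 1 + 32 + 4 = 136.
136 ÷ 32 = 4 complete bars with 8 left over.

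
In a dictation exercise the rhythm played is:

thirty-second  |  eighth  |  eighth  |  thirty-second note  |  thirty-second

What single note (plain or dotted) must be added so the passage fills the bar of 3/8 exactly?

thirty-second note

The bar of 3/8 = 12 thirty-second notes.
Convert each value to thirty-second notes: thirty-second = 1; eighth = 4; eighth = 4; thirty-second note = 1; thirty-second = 1.
Altogether 1 + 4 + 4 + 1 + 1 = 11.
Remaining: 12 − 11 = 1 thirty-second note, which is a thirty-second note.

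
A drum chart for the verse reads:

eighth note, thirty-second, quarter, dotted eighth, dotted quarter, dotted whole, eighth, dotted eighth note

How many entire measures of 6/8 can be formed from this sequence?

3

One bar of 6/8 = 24 thirty-second notes.
Each duration in thirty-second notes: eighth note = 4; thirty-second = 1; quarter = 8; dotted eighth = 6; dotted quarter = 12; dotted whole = 48; eighth = 4; dotted eighth note = 6.
Adding: 4 + 1 + 8 + 6 + 12 + 48 + 4 + 6 = 89.
89 ÷ 24 = 3 complete bars with 17 left over.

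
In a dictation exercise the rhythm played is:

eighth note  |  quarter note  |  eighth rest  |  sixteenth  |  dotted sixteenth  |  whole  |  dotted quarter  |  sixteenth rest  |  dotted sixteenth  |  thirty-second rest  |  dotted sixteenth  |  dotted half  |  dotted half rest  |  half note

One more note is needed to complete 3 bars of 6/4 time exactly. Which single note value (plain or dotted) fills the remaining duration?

dotted eighth note

3 bars of 6/4 = 144 thirty-second notes.
In thirty-second notes: eighth note = 4; quarter note = 8; eighth rest = 4; sixteenth = 2; dotted sixteenth = 3; whole = 32; dotted quarter = 12; sixteenth rest = 2; dotted sixteenth = 3; thirty-second rest = 1; dotted sixteenth = 3; dotted half = 24; dotted half rest = 24; half note = 16.
Sum: 4 + 8 + 4 + 2 + 3 + 32 + 12 + 2 + 3 + 1 + 3 + 24 + 24 + 16 = 138.
Remaining: 144 − 138 = 6 thirty-second notes, which is a dotted eighth note.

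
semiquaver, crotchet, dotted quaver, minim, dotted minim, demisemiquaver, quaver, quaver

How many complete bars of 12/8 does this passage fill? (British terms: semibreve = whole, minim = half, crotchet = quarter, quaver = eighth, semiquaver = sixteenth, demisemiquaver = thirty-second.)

1

One bar of 12/8 = 48 thirty-second notes.
Express everything in thirty-second notes: semiquaver = 2; crotchet = 8; dotted quaver = 6; minim = 16; dotted minim = 24; demisemiquaver = 1; quaver = 4; quaver = 4.
Sum: 2 + 8 + 6 + 16 + 24 + 1 + 4 + 4 = 65.
65 ÷ 48 = 1 complete bar with 17 left over.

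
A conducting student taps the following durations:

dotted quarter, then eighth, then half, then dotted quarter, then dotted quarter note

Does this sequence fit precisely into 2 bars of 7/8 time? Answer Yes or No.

Yes

One bar of 7/8 = 7 eighth notes, so 2 bars = 14.
Working in eighth notes: dotted quarter = 3; eighth = 1; half = 4; dotted quarter = 3; dotted quarter note = 3.
Altogether 3 + 1 + 4 + 3 + 3 = 14.
14 equals 14, so the answer is Yes.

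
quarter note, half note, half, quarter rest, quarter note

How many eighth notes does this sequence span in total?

14

In eighth notes: quarter note = 2; half note = 4; half = 4; quarter rest = 2; quarter note = 2.
Sum: 2 + 4 + 4 + 2 + 2 = 14 eighth notes.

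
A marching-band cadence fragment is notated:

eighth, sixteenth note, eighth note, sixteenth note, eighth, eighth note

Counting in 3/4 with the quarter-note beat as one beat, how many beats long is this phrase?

2.5

One quarter-note beat = 4 sixteenth notes.
In sixteenth notes: eighth = 2; sixteenth note = 1; eighth note = 2; sixteenth note = 1; eighth = 2; eighth note = 2.
Total: 2 + 1 + 2 + 1 + 2 + 2 = 10.
10 ÷ 4 = 2.5 beats.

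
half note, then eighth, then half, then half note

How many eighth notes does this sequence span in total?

In eighth notes: half note = 4; eighth = 1; half = 4; half note = 4.
Altogether 4 + 1 + 4 + 4 = 13 eighth notes.

13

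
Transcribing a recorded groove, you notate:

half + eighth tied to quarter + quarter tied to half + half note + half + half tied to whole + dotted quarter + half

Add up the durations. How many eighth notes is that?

Each duration in eighth notes: half = 4; eighth tied to quarter (eighth + quarter) = 3; quarter tied to half (quarter + half) = 6; half note = 4; half = 4; half tied to whole (half + whole) = 12; dotted quarter = 3; half = 4.
Sum: 4 + 3 + 6 + 4 + 4 + 12 + 3 + 4 = 40 eighth notes.

40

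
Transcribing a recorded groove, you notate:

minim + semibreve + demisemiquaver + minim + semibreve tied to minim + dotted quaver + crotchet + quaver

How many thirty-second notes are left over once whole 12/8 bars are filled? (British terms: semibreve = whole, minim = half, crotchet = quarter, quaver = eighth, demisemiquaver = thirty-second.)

One bar of 12/8 = 48 thirty-second notes.
Working in thirty-second notes: minim = 16; semibreve = 32; demisemiquaver = 1; minim = 16; semibreve tied to minim (semibreve + minim) = 48; dotted quaver = 6; crotchet = 8; quaver = 4.
Altogether 16 + 32 + 1 + 16 + 48 + 6 + 8 + 4 = 131.
131 ÷ 48 = 2 complete bars with 35 thirty-second notes remaining.

35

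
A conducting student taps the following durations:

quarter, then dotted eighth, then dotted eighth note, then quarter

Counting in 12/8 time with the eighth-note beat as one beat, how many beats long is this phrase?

7

One eighth-note beat = 2 sixteenth notes.
In sixteenth notes: quarter = 4; dotted eighth = 3; dotted eighth note = 3; quarter = 4.
Altogether 4 + 3 + 3 + 4 = 14.
14 ÷ 2 = 7 beats.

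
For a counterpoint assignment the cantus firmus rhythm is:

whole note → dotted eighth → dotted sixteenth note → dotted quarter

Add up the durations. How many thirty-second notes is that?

Each duration in thirty-second notes: whole note = 32; dotted eighth = 6; dotted sixteenth note = 3; dotted quarter = 12.
Altogether 32 + 6 + 3 + 12 = 53 thirty-second notes.

53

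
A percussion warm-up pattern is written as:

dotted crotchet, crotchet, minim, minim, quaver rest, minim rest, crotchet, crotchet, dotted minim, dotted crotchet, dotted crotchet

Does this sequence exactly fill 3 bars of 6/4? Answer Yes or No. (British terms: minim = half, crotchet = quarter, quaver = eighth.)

No

One bar of 6/4 = 12 eighth notes, so 3 bars = 36.
Express everything in eighth notes: dotted crotchet = 3; crotchet = 2; minim = 4; minim = 4; quaver rest = 1; minim rest = 4; crotchet = 2; crotchet = 2; dotted minim = 6; dotted crotchet = 3; dotted crotchet = 3.
Total: 3 + 2 + 4 + 4 + 1 + 4 + 2 + 2 + 6 + 3 + 3 = 34.
34 falls short of 36, so the answer is No.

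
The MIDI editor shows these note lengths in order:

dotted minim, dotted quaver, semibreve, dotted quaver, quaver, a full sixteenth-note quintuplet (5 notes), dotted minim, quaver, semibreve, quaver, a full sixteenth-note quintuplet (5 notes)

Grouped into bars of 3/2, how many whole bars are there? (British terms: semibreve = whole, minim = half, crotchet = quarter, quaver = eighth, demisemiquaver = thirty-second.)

3

One bar of 3/2 = 24 sixteenth notes.
Convert each value to sixteenth notes: dotted minim = 12; dotted quaver = 3; semibreve = 16; dotted quaver = 3; quaver = 2; a full sixteenth-note quintuplet (5 notes) (five quintuplet sixteenths span one quarter) = 4; dotted minim = 12; quaver = 2; semibreve = 16; quaver = 2; a full sixteenth-note quintuplet (5 notes) (five quintuplet sixteenths span one quarter) = 4.
Total: 12 + 3 + 16 + 3 + 2 + 4 + 12 + 2 + 16 + 2 + 4 = 76.
76 ÷ 24 = 3 complete bars with 4 left over.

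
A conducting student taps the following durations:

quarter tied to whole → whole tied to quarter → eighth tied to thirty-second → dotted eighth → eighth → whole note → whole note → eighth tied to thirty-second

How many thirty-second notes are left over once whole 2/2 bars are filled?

One bar of 2/2 = 32 thirty-second notes.
Working in thirty-second notes: quarter tied to whole (quarter + whole) = 40; whole tied to quarter (whole + quarter) = 40; eighth tied to thirty-second (eighth + thirty-second) = 5; dotted eighth = 6; eighth = 4; whole note = 32; whole note = 32; eighth tied to thirty-second (eighth + thirty-second) = 5.
Total: 40 + 40 + 5 + 6 + 4 + 32 + 32 + 5 = 164.
164 ÷ 32 = 5 complete bars with 4 thirty-second notes remaining.

4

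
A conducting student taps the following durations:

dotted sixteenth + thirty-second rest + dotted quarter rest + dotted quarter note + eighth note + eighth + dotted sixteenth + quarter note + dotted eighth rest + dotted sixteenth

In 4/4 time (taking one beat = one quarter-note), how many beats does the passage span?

One quarter-note beat = 8 thirty-second notes.
Express everything in thirty-second notes: dotted sixteenth = 3; thirty-second rest = 1; dotted quarter rest = 12; dotted quarter note = 12; eighth note = 4; eighth = 4; dotted sixteenth = 3; quarter note = 8; dotted eighth rest = 6; dotted sixteenth = 3.
Altogether 3 + 1 + 12 + 12 + 4 + 4 + 3 + 8 + 6 + 3 = 56.
56 ÷ 8 = 7 beats.

7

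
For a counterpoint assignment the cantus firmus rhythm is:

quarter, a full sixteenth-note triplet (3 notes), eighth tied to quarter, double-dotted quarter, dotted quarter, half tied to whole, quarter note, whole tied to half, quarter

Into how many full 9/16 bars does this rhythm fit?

One bar of 9/16 = 9 sixteenth notes.
Each duration in sixteenth notes: quarter = 4; a full sixteenth-note triplet (3 notes) (three triplet sixteenths span one eighth) = 2; eighth tied to quarter (eighth + quarter) = 6; double-dotted quarter = 7; dotted quarter = 6; half tied to whole (half + whole) = 24; quarter note = 4; whole tied to half (whole + half) = 24; quarter = 4.
Total: 4 + 2 + 6 + 7 + 6 + 24 + 4 + 24 + 4 = 81.
81 ÷ 9 = 9 complete bars with 0 left over.

9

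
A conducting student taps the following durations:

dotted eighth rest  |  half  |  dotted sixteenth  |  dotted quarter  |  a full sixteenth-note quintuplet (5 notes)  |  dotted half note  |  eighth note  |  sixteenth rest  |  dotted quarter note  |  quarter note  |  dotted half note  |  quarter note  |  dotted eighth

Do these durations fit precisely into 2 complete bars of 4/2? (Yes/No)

One bar of 4/2 = 64 thirty-second notes, so 2 bars = 128.
Express everything in thirty-second notes: dotted eighth rest = 6; half = 16; dotted sixteenth = 3; dotted quarter = 12; a full sixteenth-note quintuplet (5 notes) (five quintuplet sixteenths span one quarter) = 8; dotted half note = 24; eighth note = 4; sixteenth rest = 2; dotted quarter note = 12; quarter note = 8; dotted half note = 24; quarter note = 8; dotted eighth = 6.
Adding: 6 + 16 + 3 + 12 + 8 + 24 + 4 + 2 + 12 + 8 + 24 + 8 + 6 = 133.
133 exceeds 128, so the answer is No.

No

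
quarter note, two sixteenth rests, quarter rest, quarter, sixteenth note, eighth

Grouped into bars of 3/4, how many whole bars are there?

One bar of 3/4 = 12 sixteenth notes.
In sixteenth notes: quarter note = 4; sixteenth rest = 1; sixteenth rest = 1; quarter rest = 4; quarter = 4; sixteenth note = 1; eighth = 2.
Sum: 4 + 1 + 1 + 4 + 4 + 1 + 2 = 17.
17 ÷ 12 = 1 complete bar with 5 left over.

1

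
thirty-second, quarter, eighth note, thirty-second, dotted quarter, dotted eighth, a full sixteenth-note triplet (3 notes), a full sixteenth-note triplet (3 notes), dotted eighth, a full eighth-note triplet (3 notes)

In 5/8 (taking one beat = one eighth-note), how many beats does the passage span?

One eighth-note beat = 4 thirty-second notes.
Convert each value to thirty-second notes: thirty-second = 1; quarter = 8; eighth note = 4; thirty-second = 1; dotted quarter = 12; dotted eighth = 6; a full sixteenth-note triplet (3 notes) (three triplet sixteenths span one eighth) = 4; a full sixteenth-note triplet (3 notes) (three triplet sixteenths span one eighth) = 4; dotted eighth = 6; a full eighth-note triplet (3 notes) (three triplet eighths span one quarter) = 8.
Altogether 1 + 8 + 4 + 1 + 12 + 6 + 4 + 4 + 6 + 8 = 54.
54 ÷ 4 = 13.5 beats.

13.5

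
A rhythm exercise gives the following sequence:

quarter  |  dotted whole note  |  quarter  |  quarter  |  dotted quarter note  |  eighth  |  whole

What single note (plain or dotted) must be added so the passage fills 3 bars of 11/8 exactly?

dotted quarter note

3 bars of 11/8 = 33 eighth notes.
Express everything in eighth notes: quarter = 2; dotted whole note = 12; quarter = 2; quarter = 2; dotted quarter note = 3; eighth = 1; whole = 8.
Adding: 2 + 12 + 2 + 2 + 3 + 1 + 8 = 30.
Remaining: 33 − 30 = 3 eighth notes, which is a dotted quarter note.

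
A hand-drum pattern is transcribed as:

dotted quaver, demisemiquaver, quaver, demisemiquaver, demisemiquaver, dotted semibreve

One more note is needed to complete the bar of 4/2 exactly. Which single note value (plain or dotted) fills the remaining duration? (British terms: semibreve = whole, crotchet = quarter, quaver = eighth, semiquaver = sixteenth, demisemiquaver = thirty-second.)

dotted sixteenth note

The bar of 4/2 = 64 thirty-second notes.
Express everything in thirty-second notes: dotted quaver = 6; demisemiquaver = 1; quaver = 4; demisemiquaver = 1; demisemiquaver = 1; dotted semibreve = 48.
Total: 6 + 1 + 4 + 1 + 1 + 48 = 61.
Remaining: 64 − 61 = 3 thirty-second notes, which is a dotted sixteenth note.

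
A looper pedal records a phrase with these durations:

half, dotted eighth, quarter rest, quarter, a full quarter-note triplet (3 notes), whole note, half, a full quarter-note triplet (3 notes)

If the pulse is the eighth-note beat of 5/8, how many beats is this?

29.5

One eighth-note beat = 2 sixteenth notes.
In sixteenth notes: half = 8; dotted eighth = 3; quarter rest = 4; quarter = 4; a full quarter-note triplet (3 notes) (three triplet quarters span one half) = 8; whole note = 16; half = 8; a full quarter-note triplet (3 notes) (three triplet quarters span one half) = 8.
Altogether 8 + 3 + 4 + 4 + 8 + 16 + 8 + 8 = 59.
59 ÷ 2 = 29.5 beats.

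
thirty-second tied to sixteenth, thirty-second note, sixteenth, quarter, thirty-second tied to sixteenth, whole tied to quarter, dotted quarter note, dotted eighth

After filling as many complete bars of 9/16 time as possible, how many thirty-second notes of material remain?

One bar of 9/16 = 18 thirty-second notes.
Working in thirty-second notes: thirty-second tied to sixteenth (thirty-second + sixteenth) = 3; thirty-second note = 1; sixteenth = 2; quarter = 8; thirty-second tied to sixteenth (thirty-second + sixteenth) = 3; whole tied to quarter (whole + quarter) = 40; dotted quarter note = 12; dotted eighth = 6.
Altogether 3 + 1 + 2 + 8 + 3 + 40 + 12 + 6 = 75.
75 ÷ 18 = 4 complete bars with 3 thirty-second notes remaining.

3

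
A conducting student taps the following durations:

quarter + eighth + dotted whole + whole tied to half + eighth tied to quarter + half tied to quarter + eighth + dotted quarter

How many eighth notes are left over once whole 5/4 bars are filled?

One bar of 5/4 = 10 eighth notes.
Express everything in eighth notes: quarter = 2; eighth = 1; dotted whole = 12; whole tied to half (whole + half) = 12; eighth tied to quarter (eighth + quarter) = 3; half tied to quarter (half + quarter) = 6; eighth = 1; dotted quarter = 3.
Adding: 2 + 1 + 12 + 12 + 3 + 6 + 1 + 3 = 40.
40 ÷ 10 = 4 complete bars with 0 eighth notes remaining.

0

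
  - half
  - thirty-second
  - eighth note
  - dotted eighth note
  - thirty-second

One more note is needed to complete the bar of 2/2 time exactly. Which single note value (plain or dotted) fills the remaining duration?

eighth note

The bar of 2/2 = 32 thirty-second notes.
Express everything in thirty-second notes: half = 16; thirty-second = 1; eighth note = 4; dotted eighth note = 6; thirty-second = 1.
Total: 16 + 1 + 4 + 6 + 1 = 28.
Remaining: 32 − 28 = 4 thirty-second notes, which is a eighth note.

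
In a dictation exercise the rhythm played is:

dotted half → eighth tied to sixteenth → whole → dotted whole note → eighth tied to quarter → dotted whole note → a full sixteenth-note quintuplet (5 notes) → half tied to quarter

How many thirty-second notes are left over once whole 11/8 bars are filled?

26

One bar of 11/8 = 22 sixteenth notes.
Express everything in sixteenth notes: dotted half = 12; eighth tied to sixteenth (eighth + sixteenth) = 3; whole = 16; dotted whole note = 24; eighth tied to quarter (eighth + quarter) = 6; dotted whole note = 24; a full sixteenth-note quintuplet (5 notes) (five quintuplet sixteenths span one quarter) = 4; half tied to quarter (half + quarter) = 12.
Altogether 12 + 3 + 16 + 24 + 6 + 24 + 4 + 12 = 101.
101 ÷ 22 = 4 complete bars with 13 sixteenth notes remaining = 26 thirty-second notes.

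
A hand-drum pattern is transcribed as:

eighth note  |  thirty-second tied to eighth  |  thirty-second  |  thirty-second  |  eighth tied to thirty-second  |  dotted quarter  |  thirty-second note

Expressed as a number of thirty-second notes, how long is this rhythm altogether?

29

Working in thirty-second notes: eighth note = 4; thirty-second tied to eighth (thirty-second + eighth) = 5; thirty-second = 1; thirty-second = 1; eighth tied to thirty-second (eighth + thirty-second) = 5; dotted quarter = 12; thirty-second note = 1.
Total: 4 + 5 + 1 + 1 + 5 + 12 + 1 = 29 thirty-second notes.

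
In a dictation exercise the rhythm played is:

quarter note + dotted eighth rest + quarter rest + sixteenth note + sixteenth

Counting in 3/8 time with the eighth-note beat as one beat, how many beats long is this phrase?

One eighth-note beat = 2 sixteenth notes.
Express everything in sixteenth notes: quarter note = 4; dotted eighth rest = 3; quarter rest = 4; sixteenth note = 1; sixteenth = 1.
Altogether 4 + 3 + 4 + 1 + 1 = 13.
13 ÷ 2 = 6.5 beats.

6.5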